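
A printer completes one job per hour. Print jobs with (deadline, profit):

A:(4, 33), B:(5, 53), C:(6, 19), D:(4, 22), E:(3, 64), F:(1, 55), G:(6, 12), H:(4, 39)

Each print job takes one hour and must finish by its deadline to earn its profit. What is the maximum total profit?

Sort by profit descending; place each in the latest free slot ≤ its deadline.
Profit order: E=64 F=55 B=53 H=39 A=33 D=22 C=19 G=12
Assign: E→slot 3, F→slot 1, B→slot 5, H→slot 4, A→slot 2, D skipped, C→slot 6, G skipped.
Slots: [1:F] [2:A] [3:E] [4:H] [5:B] [6:C]
Profit = 55 + 33 + 64 + 39 + 53 + 19 = 263

263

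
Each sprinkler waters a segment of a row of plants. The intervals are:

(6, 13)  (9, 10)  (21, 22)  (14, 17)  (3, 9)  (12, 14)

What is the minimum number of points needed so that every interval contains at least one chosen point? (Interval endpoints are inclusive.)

Process intervals by earliest right end; each time one isn't hit yet, stab at its right endpoint.
Sorted: [3,9] [9,10] [6,13] [12,14] [14,17] [21,22]
{[3,9],[9,10],[6,13]} hit by 9; {[12,14],[14,17]} hit by 14; {[21,22]} hit by 22.
Points: 9, 14, 22 (3 total).

3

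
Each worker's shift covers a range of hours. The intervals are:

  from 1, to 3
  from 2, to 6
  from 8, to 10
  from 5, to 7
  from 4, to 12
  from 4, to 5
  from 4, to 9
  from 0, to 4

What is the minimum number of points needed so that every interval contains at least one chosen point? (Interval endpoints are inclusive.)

Sorted: [1,3] [0,4] [4,5] [2,6] [5,7] [4,9] [8,10] [4,12]
{[1,3],[0,4]} hit by 3; {[4,5],[2,6],[5,7],[4,9]} hit by 5; {[8,10],[4,12]} hit by 10.
Points: 3, 5, 10 (3 total).

3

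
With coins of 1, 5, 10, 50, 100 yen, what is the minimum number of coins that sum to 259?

8

Greedy: take as many of the largest coin as possible, then repeat with the remainder.
259 − 2×100→59 − 1×50→9 − 1×5→4 − 4×1→0
Total coins = 2 + 1 + 1 + 4 = 8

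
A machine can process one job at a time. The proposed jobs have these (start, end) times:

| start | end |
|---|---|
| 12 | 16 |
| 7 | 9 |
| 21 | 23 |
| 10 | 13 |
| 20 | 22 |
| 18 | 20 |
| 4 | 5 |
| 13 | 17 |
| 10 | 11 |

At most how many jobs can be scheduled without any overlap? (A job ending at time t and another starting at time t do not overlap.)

By end time: (4,5), (7,9), (10,11), (10,13), (12,16), (13,17), (18,20), (20,22), (21,23).
Pick (4,5); next start ≥ 5 → (7,9); next start ≥ 9 → (10,11); next start ≥ 11 → (12,16); next start ≥ 16 → (18,20); next start ≥ 20 → (20,22).
Selected 6 jobs.

6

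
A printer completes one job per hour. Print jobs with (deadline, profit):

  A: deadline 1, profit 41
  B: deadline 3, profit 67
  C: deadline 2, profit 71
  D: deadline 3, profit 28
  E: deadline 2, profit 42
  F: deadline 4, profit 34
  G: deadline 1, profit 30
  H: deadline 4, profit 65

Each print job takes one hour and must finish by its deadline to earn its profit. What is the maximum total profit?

Profit order: C=71 B=67 H=65 E=42 A=41 F=34 G=30 D=28
Assign: C→slot 2, B→slot 3, H→slot 4, E→slot 1, A skipped, F skipped, G skipped, D skipped.
Slots: [1:E] [2:C] [3:B] [4:H]
Profit = 42 + 71 + 67 + 65 = 245

245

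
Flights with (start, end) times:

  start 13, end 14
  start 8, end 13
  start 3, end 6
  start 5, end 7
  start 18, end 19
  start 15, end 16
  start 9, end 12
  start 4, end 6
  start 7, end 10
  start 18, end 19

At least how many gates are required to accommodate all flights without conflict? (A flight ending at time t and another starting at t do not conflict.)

The answer is the maximum number of intervals overlapping at any instant.
starts: [3, 4, 5, 7, 8, 9, 13, 15, 18, 18]
ends:   [6, 6, 7, 10, 12, 13, 14, 16, 19, 19]
s3→1 s4→2 s5→3  — peak 3.

3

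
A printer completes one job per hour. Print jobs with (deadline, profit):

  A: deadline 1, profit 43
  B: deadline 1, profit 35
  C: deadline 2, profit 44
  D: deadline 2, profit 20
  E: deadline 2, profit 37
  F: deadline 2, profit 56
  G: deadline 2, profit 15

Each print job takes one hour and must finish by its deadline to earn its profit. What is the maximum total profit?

100

Take jobs in profit order; each goes to the latest open slot no later than its deadline.
By profit: F(d2,56), C(d2,44), A(d1,43), E(d2,37), B(d1,35), D(d2,20), G(d2,15)
F→slot 2; C→slot 1; A skipped; E skipped; B skipped; D skipped; G skipped.
Profit = 44 + 56 = 100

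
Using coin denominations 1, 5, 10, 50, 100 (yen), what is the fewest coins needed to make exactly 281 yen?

Greedy: take as many of the largest coin as possible, then repeat with the remainder.
281 = 2×100 + 1×50 + 3×10 + 1×1
Total coins = 2 + 1 + 3 + 1 = 7

7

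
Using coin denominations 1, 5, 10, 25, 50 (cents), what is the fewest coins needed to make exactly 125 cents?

Use the largest denomination that fits, subtract, and repeat.
125 = 2×50 + 1×25
Total coins = 2 + 1 = 3

3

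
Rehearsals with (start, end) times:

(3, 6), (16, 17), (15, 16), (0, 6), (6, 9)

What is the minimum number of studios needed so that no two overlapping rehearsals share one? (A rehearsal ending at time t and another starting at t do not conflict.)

The answer is the maximum number of intervals overlapping at any instant.
Events (time:±→running): 0:+→1 3:+→2 … peak 2.

2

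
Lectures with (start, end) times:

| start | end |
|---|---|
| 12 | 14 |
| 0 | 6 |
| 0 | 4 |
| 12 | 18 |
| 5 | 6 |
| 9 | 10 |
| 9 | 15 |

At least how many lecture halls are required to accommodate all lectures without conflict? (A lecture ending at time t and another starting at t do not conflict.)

3

The answer is the maximum number of intervals overlapping at any instant.
Events (time:±→running): 0:+→1 0:+→2 4:-→1 5:+→2 6:-→1 6:-→0 9:+→1 9:+→2 10:-→1 12:+→2 12:+→3 … peak 3.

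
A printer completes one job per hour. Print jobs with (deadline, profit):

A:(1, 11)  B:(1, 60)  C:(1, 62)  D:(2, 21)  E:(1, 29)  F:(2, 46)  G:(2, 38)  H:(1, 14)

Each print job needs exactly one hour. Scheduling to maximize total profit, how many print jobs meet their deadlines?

By profit: C(d1,62), B(d1,60), F(d2,46), G(d2,38), E(d1,29), D(d2,21), H(d1,14), A(d1,11)
C→slot 1; B skipped; F→slot 2; G skipped; E skipped; D skipped; H skipped; A skipped.
2 of 8 scheduled.

2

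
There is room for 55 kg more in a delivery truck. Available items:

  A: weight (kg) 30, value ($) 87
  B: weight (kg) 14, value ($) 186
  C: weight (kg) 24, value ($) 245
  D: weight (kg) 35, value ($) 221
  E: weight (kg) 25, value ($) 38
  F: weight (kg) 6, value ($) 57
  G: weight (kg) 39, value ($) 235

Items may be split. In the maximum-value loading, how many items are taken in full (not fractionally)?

3

Greedy by value/weight ratio, highest first.
Order: B (186/14=13.29) > C (245/24=10.21) > F (57/6=9.50) > D (221/35=6.31) > G (235/39=6.03) > A (87/30=2.90) > E (38/25=1.52)
Fill: take B (14 @ 186) → take C (24 @ 245) → take F (6 @ 57) → take 11/35 of D → 69.46; 55/55 used.
3 item(s) taken whole; one partial (take 11/35 of D).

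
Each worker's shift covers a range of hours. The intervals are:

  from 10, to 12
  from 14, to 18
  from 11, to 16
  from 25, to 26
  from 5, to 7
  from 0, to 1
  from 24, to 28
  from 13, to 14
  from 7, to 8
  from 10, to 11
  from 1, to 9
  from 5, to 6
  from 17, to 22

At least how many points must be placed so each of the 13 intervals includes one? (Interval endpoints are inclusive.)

Sorted: [0,1] [5,6] [5,7] [7,8] [1,9] [10,11] [10,12] [13,14] [11,16] [14,18] [17,22] [25,26] [24,28]
{[0,1]} hit by 1; {[5,6],[5,7]} hit by 6; {[7,8],[1,9]} hit by 8; {[10,11],[10,12]} hit by 11; {[13,14],[11,16],[14,18]} hit by 14; {[17,22]} hit by 22; {[25,26],[24,28]} hit by 26.
Points: 1, 6, 8, 11, 14, 22, 26 (7 total).

7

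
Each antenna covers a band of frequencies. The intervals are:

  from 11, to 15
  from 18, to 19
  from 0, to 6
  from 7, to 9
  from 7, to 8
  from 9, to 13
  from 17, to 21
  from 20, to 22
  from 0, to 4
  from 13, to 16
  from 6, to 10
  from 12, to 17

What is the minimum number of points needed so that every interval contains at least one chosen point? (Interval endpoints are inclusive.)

Process intervals by earliest right end; each time one isn't hit yet, stab at its right endpoint.
By right end: [0,4]  [0,6]  [7,8]  [7,9]  [6,10]  [9,13]  [11,15]  [13,16]  [12,17]  [18,19]  [17,21]  [20,22]
[0,4] uncovered → point at 4; [7,8] uncovered → point at 8; [9,13] uncovered → point at 13; [18,19] uncovered → point at 19; [20,22] uncovered → point at 22.
Points: 4, 8, 13, 19, 22 (5 total).

5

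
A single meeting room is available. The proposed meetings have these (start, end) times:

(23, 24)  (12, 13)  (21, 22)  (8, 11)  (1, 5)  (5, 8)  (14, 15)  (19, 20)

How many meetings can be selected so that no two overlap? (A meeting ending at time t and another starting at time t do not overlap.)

8

Sorted by end: (1,5)  (5,8)  (8,11)  (12,13)  (14,15)  (19,20)  (21,22)  (23,24)
take (1,5); take (5,8); take (8,11); take (12,13); take (14,15); take (19,20); take (21,22); take (23,24).
Selected 8 meetings.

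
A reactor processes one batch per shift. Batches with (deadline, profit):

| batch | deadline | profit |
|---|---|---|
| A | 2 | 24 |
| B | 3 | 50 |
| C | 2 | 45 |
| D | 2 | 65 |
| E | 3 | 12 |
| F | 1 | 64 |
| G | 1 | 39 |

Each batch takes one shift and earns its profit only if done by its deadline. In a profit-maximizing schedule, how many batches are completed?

Take jobs in profit order; each goes to the latest open slot no later than its deadline.
By profit: D(d2,65), F(d1,64), B(d3,50), C(d2,45), G(d1,39), A(d2,24), E(d3,12)
D→slot 2; F→slot 1; B→slot 3; C skipped; G skipped; A skipped; E skipped.
3 of 7 scheduled.

3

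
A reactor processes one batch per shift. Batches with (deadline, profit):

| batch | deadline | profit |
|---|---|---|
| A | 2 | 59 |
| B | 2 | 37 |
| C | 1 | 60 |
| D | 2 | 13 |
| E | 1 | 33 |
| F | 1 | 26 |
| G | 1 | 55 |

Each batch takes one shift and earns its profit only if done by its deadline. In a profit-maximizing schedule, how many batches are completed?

2

Take jobs in profit order; each goes to the latest open slot no later than its deadline.
Profit order: C=60 A=59 G=55 B=37 E=33 F=26 D=13
Assign: C→slot 1, A→slot 2, G skipped, B skipped, E skipped, F skipped, D skipped.
Slots: [1:C] [2:A]
2 of 7 scheduled.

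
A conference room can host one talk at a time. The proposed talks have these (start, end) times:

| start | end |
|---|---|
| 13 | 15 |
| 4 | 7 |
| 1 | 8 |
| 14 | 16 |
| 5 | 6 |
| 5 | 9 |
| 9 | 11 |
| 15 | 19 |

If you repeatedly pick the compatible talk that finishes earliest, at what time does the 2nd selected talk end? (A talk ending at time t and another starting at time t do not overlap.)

Sort by end time and greedily take each interval whose start is ≥ the last chosen end.
Sorted by end: (5,6)  (4,7)  (1,8)  (5,9)  (9,11)  (13,15)  (14,16)  (15,19)
take (5,6); skip (4,7); skip (1,8); take (9,11); take (13,15); skip (14,16); take (15,19).
Selected: (5,6) (9,11) (13,15) (15,19)

11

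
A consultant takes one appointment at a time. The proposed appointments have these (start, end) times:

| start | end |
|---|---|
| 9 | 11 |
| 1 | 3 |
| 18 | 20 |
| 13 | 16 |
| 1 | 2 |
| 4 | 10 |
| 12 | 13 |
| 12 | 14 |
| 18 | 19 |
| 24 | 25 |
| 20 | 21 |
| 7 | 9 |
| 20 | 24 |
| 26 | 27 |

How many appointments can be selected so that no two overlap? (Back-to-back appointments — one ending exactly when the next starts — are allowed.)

By end time: (1,2), (1,3), (7,9), (4,10), (9,11), (12,13), (12,14), (13,16), (18,19), (18,20), (20,21), (20,24), (24,25), (26,27).
Pick (1,2); next start ≥ 2 → (7,9); next start ≥ 9 → (9,11); next start ≥ 11 → (12,13); next start ≥ 13 → (13,16); next start ≥ 16 → (18,19); next start ≥ 19 → (20,21); next start ≥ 21 → (24,25); next start ≥ 25 → (26,27).
Selected 9 appointments.

9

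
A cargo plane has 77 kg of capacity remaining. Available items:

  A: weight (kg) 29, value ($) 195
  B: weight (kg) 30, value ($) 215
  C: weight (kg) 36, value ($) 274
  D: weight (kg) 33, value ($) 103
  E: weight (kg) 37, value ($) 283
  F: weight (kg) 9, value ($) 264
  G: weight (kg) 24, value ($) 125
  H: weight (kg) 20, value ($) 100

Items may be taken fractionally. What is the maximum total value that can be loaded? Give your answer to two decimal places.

782.94

Order: F (264/9=29.33) > E (283/37=7.65) > C (274/36=7.61) > B (215/30=7.17) > A (195/29=6.72) > G (125/24=5.21) > H (100/20=5.00) > D (103/33=3.12)
Fill: take F (9 @ 264) → take E (37 @ 283) → take 31/36 of C → 235.94; 77/77 used.
Total value = 782.94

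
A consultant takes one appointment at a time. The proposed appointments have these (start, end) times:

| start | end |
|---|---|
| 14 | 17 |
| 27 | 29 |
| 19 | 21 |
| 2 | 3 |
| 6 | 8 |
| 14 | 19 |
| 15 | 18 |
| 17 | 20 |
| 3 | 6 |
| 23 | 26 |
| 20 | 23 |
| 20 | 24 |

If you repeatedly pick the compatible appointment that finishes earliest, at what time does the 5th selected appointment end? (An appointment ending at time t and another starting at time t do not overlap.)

20

Greedy by earliest finish: after sorting by end time, pick each interval compatible with the last pick.
Sorted by end: (2,3)  (3,6)  (6,8)  (14,17)  (15,18)  (14,19)  (17,20)  (19,21)  (20,23)  (20,24)  (23,26)  (27,29)
take (2,3); take (3,6); take (6,8); take (14,17); take (17,20); take (20,23); take (23,26); take (27,29).
Selected: (2,3) (3,6) (6,8) (14,17) (17,20) (20,23) (23,26) (27,29)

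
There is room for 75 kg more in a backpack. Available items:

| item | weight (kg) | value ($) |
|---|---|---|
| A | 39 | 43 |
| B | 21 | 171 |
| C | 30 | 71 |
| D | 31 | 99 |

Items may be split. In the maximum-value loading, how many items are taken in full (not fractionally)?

Greedy by value/weight ratio, highest first.
Ratios (sorted): B 8.14, D 3.19, C 2.37, A 1.10
take B (21 @ 171); take D (31 @ 99); take 23/30 of C → 54.43. Capacity used 75/75.
2 item(s) taken whole; one partial (take 23/30 of C).

2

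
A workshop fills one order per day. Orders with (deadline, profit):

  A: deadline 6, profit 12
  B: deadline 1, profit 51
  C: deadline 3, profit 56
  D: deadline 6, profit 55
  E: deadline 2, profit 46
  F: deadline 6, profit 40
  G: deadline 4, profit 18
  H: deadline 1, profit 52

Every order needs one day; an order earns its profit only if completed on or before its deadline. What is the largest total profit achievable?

Sort by profit descending; place each in the latest free slot ≤ its deadline.
Profit order: C=56 D=55 H=52 B=51 E=46 F=40 G=18 A=12
Assign: C→slot 3, D→slot 6, H→slot 1, B skipped, E→slot 2, F→slot 5, G→slot 4, A skipped.
Slots: [1:H] [2:E] [3:C] [4:G] [5:F] [6:D]
Profit = 52 + 46 + 56 + 18 + 40 + 55 = 267

267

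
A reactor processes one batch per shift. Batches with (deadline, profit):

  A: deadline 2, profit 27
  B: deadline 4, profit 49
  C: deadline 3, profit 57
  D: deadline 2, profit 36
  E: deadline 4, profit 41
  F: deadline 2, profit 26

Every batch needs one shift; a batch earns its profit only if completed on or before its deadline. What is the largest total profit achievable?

Take jobs in profit order; each goes to the latest open slot no later than its deadline.
By profit: C(d3,57), B(d4,49), E(d4,41), D(d2,36), A(d2,27), F(d2,26)
C→slot 3; B→slot 4; E→slot 2; D→slot 1; A skipped; F skipped.
Profit = 36 + 41 + 57 + 49 = 183

183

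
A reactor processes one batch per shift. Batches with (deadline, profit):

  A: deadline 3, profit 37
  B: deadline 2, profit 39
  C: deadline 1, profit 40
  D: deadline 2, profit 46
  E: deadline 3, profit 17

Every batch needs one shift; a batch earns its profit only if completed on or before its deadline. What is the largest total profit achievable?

123

By profit: D(d2,46), C(d1,40), B(d2,39), A(d3,37), E(d3,17)
D→slot 2; C→slot 1; B skipped; A→slot 3; E skipped.
Profit = 40 + 46 + 37 = 123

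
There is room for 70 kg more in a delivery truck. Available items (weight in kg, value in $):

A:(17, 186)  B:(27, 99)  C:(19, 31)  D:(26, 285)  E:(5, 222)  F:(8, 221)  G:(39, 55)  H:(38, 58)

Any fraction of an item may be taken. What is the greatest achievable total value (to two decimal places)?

Sort by value per unit weight and fill in that order.
Ratios (sorted): E 44.40, F 27.62, D 10.96, A 10.94, B 3.67, C 1.63, H 1.53, G 1.41
take E (5 @ 222); take F (8 @ 221); take D (26 @ 285); take A (17 @ 186); take 14/27 of B → 51.33. Capacity used 70/70.
Total value = 965.33

965.33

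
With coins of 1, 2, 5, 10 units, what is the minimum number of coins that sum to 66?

8

66 = 6×10 + 1×5 + 1×1
Total coins = 6 + 1 + 1 = 8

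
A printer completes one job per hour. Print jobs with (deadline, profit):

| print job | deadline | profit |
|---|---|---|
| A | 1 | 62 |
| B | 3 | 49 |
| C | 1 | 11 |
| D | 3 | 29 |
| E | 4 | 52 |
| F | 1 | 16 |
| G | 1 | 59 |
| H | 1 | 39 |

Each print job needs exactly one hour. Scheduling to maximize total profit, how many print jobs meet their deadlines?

4

Take jobs in profit order; each goes to the latest open slot no later than its deadline.
Profit order: A=62 G=59 E=52 B=49 H=39 D=29 F=16 C=11
Assign: A→slot 1, G skipped, E→slot 4, B→slot 3, H skipped, D→slot 2, F skipped, C skipped.
Slots: [1:A] [2:D] [3:B] [4:E]
4 of 8 scheduled.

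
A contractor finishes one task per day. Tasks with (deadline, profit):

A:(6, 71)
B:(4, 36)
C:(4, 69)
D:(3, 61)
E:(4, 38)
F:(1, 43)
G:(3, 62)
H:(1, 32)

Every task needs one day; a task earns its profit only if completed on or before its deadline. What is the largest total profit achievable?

306

Sort by profit descending; place each in the latest free slot ≤ its deadline.
By profit: A(d6,71), C(d4,69), G(d3,62), D(d3,61), F(d1,43), E(d4,38), B(d4,36), H(d1,32)
A→slot 6; C→slot 4; G→slot 3; D→slot 2; F→slot 1; E skipped; B skipped; H skipped.
Profit = 43 + 61 + 62 + 69 + 71 = 306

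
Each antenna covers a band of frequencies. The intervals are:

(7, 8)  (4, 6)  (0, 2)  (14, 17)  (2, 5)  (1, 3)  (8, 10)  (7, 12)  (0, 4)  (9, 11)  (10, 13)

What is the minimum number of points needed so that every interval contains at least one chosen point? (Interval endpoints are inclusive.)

Sorted: [0,2] [1,3] [0,4] [2,5] [4,6] [7,8] [8,10] [9,11] [7,12] [10,13] [14,17]
{[0,2],[1,3],[0,4],[2,5]} hit by 2; {[4,6]} hit by 6; {[7,8],[8,10]} hit by 8; {[9,11],[7,12],[10,13]} hit by 11; {[14,17]} hit by 17.
Points: 2, 6, 8, 11, 17 (5 total).

5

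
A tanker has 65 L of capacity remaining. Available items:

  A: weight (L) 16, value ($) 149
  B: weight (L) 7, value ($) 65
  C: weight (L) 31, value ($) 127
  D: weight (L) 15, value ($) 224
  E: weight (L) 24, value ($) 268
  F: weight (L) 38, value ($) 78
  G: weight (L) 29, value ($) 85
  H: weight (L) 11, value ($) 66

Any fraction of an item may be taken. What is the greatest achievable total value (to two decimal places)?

Greedy by value/weight ratio, highest first.
Order: D (224/15=14.93) > E (268/24=11.17) > A (149/16=9.31) > B (65/7=9.29) > H (66/11=6.00) > C (127/31=4.10) > G (85/29=2.93) > F (78/38=2.05)
Fill: take D (15 @ 224) → take E (24 @ 268) → take A (16 @ 149) → take B (7 @ 65) → take 3/11 of H → 18.00; 65/65 used.
Total value = 724.00

724.00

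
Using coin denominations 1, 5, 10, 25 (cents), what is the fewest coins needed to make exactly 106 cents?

Use the largest denomination that fits, subtract, and repeat.
106 = 4×25 + 1×5 + 1×1
Total coins = 4 + 1 + 1 = 6

6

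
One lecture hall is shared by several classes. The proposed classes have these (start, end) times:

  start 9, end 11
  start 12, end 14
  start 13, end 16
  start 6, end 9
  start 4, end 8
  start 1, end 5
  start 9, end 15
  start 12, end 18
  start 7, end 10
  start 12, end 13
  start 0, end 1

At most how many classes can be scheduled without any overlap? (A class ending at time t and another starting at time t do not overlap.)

Sorted by end: (0,1)  (1,5)  (4,8)  (6,9)  (7,10)  (9,11)  (12,13)  (12,14)  (9,15)  (13,16)  (12,18)
take (0,1); take (1,5); take (6,9); skip (7,10); take (9,11); take (12,13); skip (12,14); take (13,16); skip (12,18).
Selected 6 classes.

6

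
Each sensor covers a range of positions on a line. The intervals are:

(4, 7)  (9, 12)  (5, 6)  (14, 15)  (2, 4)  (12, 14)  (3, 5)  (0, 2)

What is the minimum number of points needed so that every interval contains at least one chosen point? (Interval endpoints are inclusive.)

Sorted: [0,2] [2,4] [3,5] [5,6] [4,7] [9,12] [12,14] [14,15]
{[0,2],[2,4]} hit by 2; {[3,5],[5,6],[4,7]} hit by 5; {[9,12],[12,14]} hit by 12; {[14,15]} hit by 15.
Points: 2, 5, 12, 15 (4 total).

4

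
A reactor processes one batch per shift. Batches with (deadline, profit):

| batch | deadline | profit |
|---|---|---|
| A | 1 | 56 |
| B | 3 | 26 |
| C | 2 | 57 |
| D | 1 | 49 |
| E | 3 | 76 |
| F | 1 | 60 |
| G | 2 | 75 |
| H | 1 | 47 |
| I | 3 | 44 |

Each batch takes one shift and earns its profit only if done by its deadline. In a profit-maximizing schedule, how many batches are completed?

By profit: E(d3,76), G(d2,75), F(d1,60), C(d2,57), A(d1,56), D(d1,49), H(d1,47), I(d3,44), B(d3,26)
E→slot 3; G→slot 2; F→slot 1; C skipped; A skipped; D skipped; H skipped; I skipped; B skipped.
3 of 9 scheduled.

3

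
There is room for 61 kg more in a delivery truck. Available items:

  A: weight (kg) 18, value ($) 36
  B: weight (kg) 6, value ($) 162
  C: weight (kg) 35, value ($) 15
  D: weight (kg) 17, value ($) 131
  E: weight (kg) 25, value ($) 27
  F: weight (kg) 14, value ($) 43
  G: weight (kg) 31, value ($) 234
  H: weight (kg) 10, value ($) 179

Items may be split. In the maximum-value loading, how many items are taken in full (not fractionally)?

Ratios (sorted): B 27.00, H 17.90, D 7.71, G 7.55, F 3.07, A 2.00, E 1.08, C 0.43
take B (6 @ 162); take H (10 @ 179); take D (17 @ 131); take 28/31 of G → 211.35. Capacity used 61/61.
3 item(s) taken whole; one partial (take 28/31 of G).

3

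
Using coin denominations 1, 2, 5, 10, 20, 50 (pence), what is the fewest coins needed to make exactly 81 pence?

4

Use the largest denomination that fits, subtract, and repeat.
81 − 1×50→31 − 1×20→11 − 1×10→1 − 1×1→0
Total coins = 1 + 1 + 1 + 1 = 4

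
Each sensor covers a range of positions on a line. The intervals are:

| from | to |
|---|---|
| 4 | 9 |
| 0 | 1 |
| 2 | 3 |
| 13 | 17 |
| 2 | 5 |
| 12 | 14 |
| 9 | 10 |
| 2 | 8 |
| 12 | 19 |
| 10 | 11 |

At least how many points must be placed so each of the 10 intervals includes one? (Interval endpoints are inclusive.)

Sort by right endpoint; whenever an interval is uncovered, place a point at its right end.
Sorted: [0,1] [2,3] [2,5] [2,8] [4,9] [9,10] [10,11] [12,14] [13,17] [12,19]
{[0,1]} hit by 1; {[2,3],[2,5],[2,8]} hit by 3; {[4,9],[9,10]} hit by 9; {[10,11]} hit by 11; {[12,14],[13,17],[12,19]} hit by 14.
Points: 1, 3, 9, 11, 14 (5 total).

5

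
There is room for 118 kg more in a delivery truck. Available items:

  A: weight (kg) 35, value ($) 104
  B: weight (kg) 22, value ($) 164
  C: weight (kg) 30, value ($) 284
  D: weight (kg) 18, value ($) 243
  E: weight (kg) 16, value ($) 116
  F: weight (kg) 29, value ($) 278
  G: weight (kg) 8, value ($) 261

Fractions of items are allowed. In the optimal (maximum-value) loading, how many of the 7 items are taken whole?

5

Sort by value per unit weight and fill in that order.
Order: G (261/8=32.62) > D (243/18=13.50) > F (278/29=9.59) > C (284/30=9.47) > B (164/22=7.45) > E (116/16=7.25) > A (104/35=2.97)
Fill: take G (8 @ 261) → take D (18 @ 243) → take F (29 @ 278) → take C (30 @ 284) → take B (22 @ 164) → take 11/16 of E → 79.75; 118/118 used.
5 item(s) taken whole; one partial (take 11/16 of E).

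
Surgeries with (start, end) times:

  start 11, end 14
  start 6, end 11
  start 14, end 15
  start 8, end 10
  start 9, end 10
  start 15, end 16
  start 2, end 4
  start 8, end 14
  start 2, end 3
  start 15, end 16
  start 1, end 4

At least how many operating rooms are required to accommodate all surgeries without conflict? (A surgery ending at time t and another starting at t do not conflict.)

4

The answer is the maximum number of intervals overlapping at any instant.
starts: [1, 2, 2, 6, 8, 8, 9, 11, 14, 15, 15]
ends:   [3, 4, 4, 10, 10, 11, 14, 14, 15, 16, 16]
s1→1 s2→2 s2→3 e3→2 e4→1 e4→0 s6→1 s8→2 s8→3 s9→4  — peak 4.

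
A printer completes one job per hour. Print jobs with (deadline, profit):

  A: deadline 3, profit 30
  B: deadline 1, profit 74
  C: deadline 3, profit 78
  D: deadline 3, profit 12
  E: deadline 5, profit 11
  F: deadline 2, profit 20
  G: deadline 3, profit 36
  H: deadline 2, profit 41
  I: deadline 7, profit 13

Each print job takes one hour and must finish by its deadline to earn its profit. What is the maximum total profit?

Take jobs in profit order; each goes to the latest open slot no later than its deadline.
Profit order: C=78 B=74 H=41 G=36 A=30 F=20 I=13 D=12 E=11
Assign: C→slot 3, B→slot 1, H→slot 2, G skipped, A skipped, F skipped, I→slot 7, D skipped, E→slot 5.
Slots: [1:B] [2:H] [3:C] [5:E] [7:I]
Profit = 74 + 41 + 78 + 11 + 13 = 217

217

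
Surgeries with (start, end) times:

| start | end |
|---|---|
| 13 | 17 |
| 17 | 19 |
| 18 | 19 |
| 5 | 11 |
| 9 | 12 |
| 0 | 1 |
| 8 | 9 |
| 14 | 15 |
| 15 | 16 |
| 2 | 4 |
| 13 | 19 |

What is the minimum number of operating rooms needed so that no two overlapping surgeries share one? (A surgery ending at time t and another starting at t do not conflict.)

3

Count concurrent intervals with a sweep; the peak is the room count.
starts: [0, 2, 5, 8, 9, 13, 13, 14, 15, 17, 18]
ends:   [1, 4, 9, 11, 12, 15, 16, 17, 19, 19, 19]
s0→1 e1→0 s2→1 e4→0 s5→1 s8→2 e9→1 s9→2 e11→1 e12→0 s13→1 s13→2 s14→3  — peak 3.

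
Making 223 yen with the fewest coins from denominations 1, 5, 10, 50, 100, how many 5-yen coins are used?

0

223 = 2×100 + 2×10 + 3×1
Count of 5: 0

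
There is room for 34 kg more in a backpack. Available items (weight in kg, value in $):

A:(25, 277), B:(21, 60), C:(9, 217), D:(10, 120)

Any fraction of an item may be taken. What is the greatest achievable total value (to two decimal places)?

Ratios (sorted): C 24.11, D 12.00, A 11.08, B 2.86
take C (9 @ 217); take D (10 @ 120); take 15/25 of A → 166.20. Capacity used 34/34.
Total value = 503.20

503.20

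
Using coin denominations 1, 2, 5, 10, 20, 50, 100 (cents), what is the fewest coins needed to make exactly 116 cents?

Use the largest denomination that fits, subtract, and repeat.
116 = 1×100 + 1×10 + 1×5 + 1×1
Total coins = 1 + 1 + 1 + 1 = 4

4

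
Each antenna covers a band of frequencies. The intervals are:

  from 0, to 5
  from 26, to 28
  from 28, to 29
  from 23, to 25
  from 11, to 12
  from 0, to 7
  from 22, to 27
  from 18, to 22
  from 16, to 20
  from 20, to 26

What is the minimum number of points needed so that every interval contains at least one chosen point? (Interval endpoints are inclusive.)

5

Sort by right endpoint; whenever an interval is uncovered, place a point at its right end.
Sorted: [0,5] [0,7] [11,12] [16,20] [18,22] [23,25] [20,26] [22,27] [26,28] [28,29]
{[0,5],[0,7]} hit by 5; {[11,12]} hit by 12; {[16,20],[18,22]} hit by 20; {[23,25],[20,26],[22,27]} hit by 25; {[26,28],[28,29]} hit by 28.
Points: 5, 12, 20, 25, 28 (5 total).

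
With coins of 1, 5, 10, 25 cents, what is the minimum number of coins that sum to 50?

50 = 2×25
Total coins = 2 = 2

2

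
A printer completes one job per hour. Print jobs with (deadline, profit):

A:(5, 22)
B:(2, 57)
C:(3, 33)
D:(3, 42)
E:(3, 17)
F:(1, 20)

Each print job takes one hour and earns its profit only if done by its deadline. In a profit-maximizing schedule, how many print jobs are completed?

4

Take jobs in profit order; each goes to the latest open slot no later than its deadline.
By profit: B(d2,57), D(d3,42), C(d3,33), A(d5,22), F(d1,20), E(d3,17)
B→slot 2; D→slot 3; C→slot 1; A→slot 5; F skipped; E skipped.
4 of 6 scheduled.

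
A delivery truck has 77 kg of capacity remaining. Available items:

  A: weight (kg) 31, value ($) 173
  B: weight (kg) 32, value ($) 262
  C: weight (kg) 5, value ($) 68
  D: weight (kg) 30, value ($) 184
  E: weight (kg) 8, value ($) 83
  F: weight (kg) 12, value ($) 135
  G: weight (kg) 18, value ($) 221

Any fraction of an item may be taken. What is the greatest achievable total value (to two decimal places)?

781.27

Sort by value per unit weight and fill in that order.
Ratios (sorted): C 13.60, G 12.28, F 11.25, E 10.38, B 8.19, D 6.13, A 5.58
take C (5 @ 68); take G (18 @ 221); take F (12 @ 135); take E (8 @ 83); take B (32 @ 262); take 2/30 of D → 12.27. Capacity used 77/77.
Total value = 781.27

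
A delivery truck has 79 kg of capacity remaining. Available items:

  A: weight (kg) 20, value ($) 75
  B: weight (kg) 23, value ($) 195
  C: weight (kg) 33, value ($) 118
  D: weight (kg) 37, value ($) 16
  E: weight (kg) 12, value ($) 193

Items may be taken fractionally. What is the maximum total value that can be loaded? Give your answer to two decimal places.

548.82

Greedy by value/weight ratio, highest first.
Order: E (193/12=16.08) > B (195/23=8.48) > A (75/20=3.75) > C (118/33=3.58) > D (16/37=0.43)
Fill: take E (12 @ 193) → take B (23 @ 195) → take A (20 @ 75) → take 24/33 of C → 85.82; 79/79 used.
Total value = 548.82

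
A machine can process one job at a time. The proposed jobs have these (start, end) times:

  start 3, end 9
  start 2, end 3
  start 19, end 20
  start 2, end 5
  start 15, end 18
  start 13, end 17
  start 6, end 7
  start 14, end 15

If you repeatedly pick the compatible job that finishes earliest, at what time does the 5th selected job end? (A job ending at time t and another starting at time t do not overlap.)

By end time: (2,3), (2,5), (6,7), (3,9), (14,15), (13,17), (15,18), (19,20).
Pick (2,3); next start ≥ 3 → (6,7); next start ≥ 7 → (14,15); next start ≥ 15 → (15,18); next start ≥ 18 → (19,20).
Selected: (2,3) (6,7) (14,15) (15,18) (19,20)

20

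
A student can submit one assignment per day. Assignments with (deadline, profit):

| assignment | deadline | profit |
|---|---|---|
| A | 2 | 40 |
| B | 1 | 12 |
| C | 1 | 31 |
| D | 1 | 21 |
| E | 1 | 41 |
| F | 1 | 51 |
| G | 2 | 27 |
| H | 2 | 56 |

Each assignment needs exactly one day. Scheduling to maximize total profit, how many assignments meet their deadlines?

2

Sort by profit descending; place each in the latest free slot ≤ its deadline.
Profit order: H=56 F=51 E=41 A=40 C=31 G=27 D=21 B=12
Assign: H→slot 2, F→slot 1, E skipped, A skipped, C skipped, G skipped, D skipped, B skipped.
Slots: [1:F] [2:H]
2 of 8 scheduled.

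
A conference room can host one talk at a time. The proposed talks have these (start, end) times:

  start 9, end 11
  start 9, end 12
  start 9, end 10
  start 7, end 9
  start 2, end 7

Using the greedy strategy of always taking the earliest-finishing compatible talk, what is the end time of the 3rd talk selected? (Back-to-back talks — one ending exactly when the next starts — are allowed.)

10

Sort by end time and greedily take each interval whose start is ≥ the last chosen end.
By end time: (2,7), (7,9), (9,10), (9,11), (9,12).
Pick (2,7); next start ≥ 7 → (7,9); next start ≥ 9 → (9,10).
Selected: (2,7) (7,9) (9,10)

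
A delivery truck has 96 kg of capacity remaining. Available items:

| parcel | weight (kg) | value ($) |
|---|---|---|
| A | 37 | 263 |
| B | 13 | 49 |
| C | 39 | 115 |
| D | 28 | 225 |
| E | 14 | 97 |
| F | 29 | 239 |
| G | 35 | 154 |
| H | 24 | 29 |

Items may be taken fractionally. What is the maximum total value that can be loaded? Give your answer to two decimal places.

740.86

Greedy by value/weight ratio, highest first.
Order: F (239/29=8.24) > D (225/28=8.04) > A (263/37=7.11) > E (97/14=6.93) > G (154/35=4.40) > B (49/13=3.77) > C (115/39=2.95) > H (29/24=1.21)
Fill: take F (29 @ 239) → take D (28 @ 225) → take A (37 @ 263) → take 2/14 of E → 13.86; 96/96 used.
Total value = 740.86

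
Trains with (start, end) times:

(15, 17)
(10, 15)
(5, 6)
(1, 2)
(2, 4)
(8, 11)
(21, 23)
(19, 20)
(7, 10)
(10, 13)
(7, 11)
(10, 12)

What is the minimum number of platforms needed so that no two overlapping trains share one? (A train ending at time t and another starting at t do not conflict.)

5

Events (time:±→running): 1:+→1 2:-→0 2:+→1 4:-→0 5:+→1 6:-→0 7:+→1 7:+→2 8:+→3 10:-→2 10:+→3 10:+→4 10:+→5 … peak 5.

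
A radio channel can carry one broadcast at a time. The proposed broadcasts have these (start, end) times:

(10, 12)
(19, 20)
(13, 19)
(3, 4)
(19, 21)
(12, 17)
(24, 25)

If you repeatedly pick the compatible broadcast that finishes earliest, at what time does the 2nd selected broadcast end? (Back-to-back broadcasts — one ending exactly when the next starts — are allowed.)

Sort by end time and greedily take each interval whose start is ≥ the last chosen end.
Sorted by end: (3,4)  (10,12)  (12,17)  (13,19)  (19,20)  (19,21)  (24,25)
take (3,4); take (10,12); take (12,17); take (19,20); take (24,25).
Selected: (3,4) (10,12) (12,17) (19,20) (24,25)

12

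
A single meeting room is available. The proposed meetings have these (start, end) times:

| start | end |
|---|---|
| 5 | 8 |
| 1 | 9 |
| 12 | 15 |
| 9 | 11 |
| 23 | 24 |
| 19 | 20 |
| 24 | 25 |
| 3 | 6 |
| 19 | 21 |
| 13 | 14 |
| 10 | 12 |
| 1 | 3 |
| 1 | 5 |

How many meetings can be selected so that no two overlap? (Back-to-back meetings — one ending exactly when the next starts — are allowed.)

7

Sorted by end: (1,3)  (1,5)  (3,6)  (5,8)  (1,9)  (9,11)  (10,12)  (13,14)  (12,15)  (19,20)  (19,21)  (23,24)  (24,25)
take (1,3); skip (1,5); take (3,6); take (9,11); take (13,14); take (19,20); take (23,24); take (24,25).
Selected 7 meetings.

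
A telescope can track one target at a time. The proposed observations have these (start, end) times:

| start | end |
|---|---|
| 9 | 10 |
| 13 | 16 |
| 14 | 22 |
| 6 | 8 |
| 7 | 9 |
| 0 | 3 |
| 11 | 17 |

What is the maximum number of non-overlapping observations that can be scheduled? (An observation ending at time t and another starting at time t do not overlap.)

4

Greedy by earliest finish: after sorting by end time, pick each interval compatible with the last pick.
By end time: (0,3), (6,8), (7,9), (9,10), (13,16), (11,17), (14,22).
Pick (0,3); next start ≥ 3 → (6,8); next start ≥ 8 → (9,10); next start ≥ 10 → (13,16).
Selected 4 observations.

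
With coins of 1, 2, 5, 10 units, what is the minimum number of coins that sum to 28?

5

Greedy: take as many of the largest coin as possible, then repeat with the remainder.
28 = 2×10 + 1×5 + 1×2 + 1×1
Total coins = 2 + 1 + 1 + 1 = 5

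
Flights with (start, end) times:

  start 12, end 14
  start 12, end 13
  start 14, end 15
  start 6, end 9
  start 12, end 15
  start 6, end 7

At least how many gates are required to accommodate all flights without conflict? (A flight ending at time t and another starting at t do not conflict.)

starts: [6, 6, 12, 12, 12, 14]
ends:   [7, 9, 13, 14, 15, 15]
s6→1 s6→2 e7→1 e9→0 s12→1 s12→2 s12→3  — peak 3.

3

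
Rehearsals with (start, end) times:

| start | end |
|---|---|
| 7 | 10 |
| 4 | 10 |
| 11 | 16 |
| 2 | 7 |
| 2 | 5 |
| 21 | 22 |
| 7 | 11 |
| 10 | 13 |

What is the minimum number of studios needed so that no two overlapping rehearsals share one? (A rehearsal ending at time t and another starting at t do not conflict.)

3

Events (time:±→running): 2:+→1 2:+→2 4:+→3 … peak 3.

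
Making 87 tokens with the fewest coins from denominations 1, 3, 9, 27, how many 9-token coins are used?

0

87 − 3×27→6 − 2×3→0
Count of 9: 0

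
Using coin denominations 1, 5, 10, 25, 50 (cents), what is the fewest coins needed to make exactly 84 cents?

7

Use the largest denomination that fits, subtract, and repeat.
84 − 1×50→34 − 1×25→9 − 1×5→4 − 4×1→0
Total coins = 1 + 1 + 1 + 4 = 7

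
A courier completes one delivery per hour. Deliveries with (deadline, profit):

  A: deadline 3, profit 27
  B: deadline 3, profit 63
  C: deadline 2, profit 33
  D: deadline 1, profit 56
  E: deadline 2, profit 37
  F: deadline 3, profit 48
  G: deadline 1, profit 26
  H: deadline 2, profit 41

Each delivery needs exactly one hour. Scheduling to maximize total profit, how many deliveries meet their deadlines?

3

Profit order: B=63 D=56 F=48 H=41 E=37 C=33 A=27 G=26
Assign: B→slot 3, D→slot 1, F→slot 2, H skipped, E skipped, C skipped, A skipped, G skipped.
Slots: [1:D] [2:F] [3:B]
3 of 8 scheduled.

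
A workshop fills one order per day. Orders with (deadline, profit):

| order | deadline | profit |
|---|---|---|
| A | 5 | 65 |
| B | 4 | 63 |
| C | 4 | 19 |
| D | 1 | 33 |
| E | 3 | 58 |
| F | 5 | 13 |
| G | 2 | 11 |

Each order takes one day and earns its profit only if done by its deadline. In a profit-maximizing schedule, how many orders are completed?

Sort by profit descending; place each in the latest free slot ≤ its deadline.
Profit order: A=65 B=63 E=58 D=33 C=19 F=13 G=11
Assign: A→slot 5, B→slot 4, E→slot 3, D→slot 1, C→slot 2, F skipped, G skipped.
Slots: [1:D] [2:C] [3:E] [4:B] [5:A]
5 of 7 scheduled.

5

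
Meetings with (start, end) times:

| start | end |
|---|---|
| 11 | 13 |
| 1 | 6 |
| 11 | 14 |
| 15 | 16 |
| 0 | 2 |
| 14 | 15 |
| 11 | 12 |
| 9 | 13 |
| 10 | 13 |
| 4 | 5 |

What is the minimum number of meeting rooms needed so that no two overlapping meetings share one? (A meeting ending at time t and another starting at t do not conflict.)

The answer is the maximum number of intervals overlapping at any instant.
starts: [0, 1, 4, 9, 10, 11, 11, 11, 14, 15]
ends:   [2, 5, 6, 12, 13, 13, 13, 14, 15, 16]
s0→1 s1→2 e2→1 s4→2 e5→1 e6→0 s9→1 s10→2 s11→3 s11→4 s11→5  — peak 5.

5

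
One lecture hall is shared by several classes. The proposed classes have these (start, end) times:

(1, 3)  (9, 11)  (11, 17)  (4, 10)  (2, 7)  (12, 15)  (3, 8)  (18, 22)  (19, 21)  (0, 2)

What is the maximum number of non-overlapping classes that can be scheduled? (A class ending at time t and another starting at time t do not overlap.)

5

By end time: (0,2), (1,3), (2,7), (3,8), (4,10), (9,11), (12,15), (11,17), (19,21), (18,22).
Pick (0,2); next start ≥ 2 → (2,7); next start ≥ 7 → (9,11); next start ≥ 11 → (12,15); next start ≥ 15 → (19,21).
Selected 5 classes.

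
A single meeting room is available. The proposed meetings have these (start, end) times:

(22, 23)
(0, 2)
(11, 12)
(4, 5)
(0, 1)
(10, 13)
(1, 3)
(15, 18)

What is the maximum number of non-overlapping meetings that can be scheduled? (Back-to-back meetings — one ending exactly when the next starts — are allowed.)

6

By end time: (0,1), (0,2), (1,3), (4,5), (11,12), (10,13), (15,18), (22,23).
Pick (0,1); next start ≥ 1 → (1,3); next start ≥ 3 → (4,5); next start ≥ 5 → (11,12); next start ≥ 12 → (15,18); next start ≥ 18 → (22,23).
Selected 6 meetings.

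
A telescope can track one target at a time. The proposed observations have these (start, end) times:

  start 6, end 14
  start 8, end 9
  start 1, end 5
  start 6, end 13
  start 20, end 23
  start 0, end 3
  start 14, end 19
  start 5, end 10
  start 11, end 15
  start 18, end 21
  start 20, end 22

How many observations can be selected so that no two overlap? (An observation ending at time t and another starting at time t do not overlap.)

4

Order by finish time; keep every interval that doesn't clash with the previous kept one.
Sorted by end: (0,3)  (1,5)  (8,9)  (5,10)  (6,13)  (6,14)  (11,15)  (14,19)  (18,21)  (20,22)  (20,23)
take (0,3); take (8,9); take (11,15); skip (14,19); take (18,21).
Selected 4 observations.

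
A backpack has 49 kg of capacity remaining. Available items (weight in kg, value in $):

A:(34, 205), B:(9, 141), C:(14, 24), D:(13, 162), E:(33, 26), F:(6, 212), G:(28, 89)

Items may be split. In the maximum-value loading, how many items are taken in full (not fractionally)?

Greedy by value/weight ratio, highest first.
Order: F (212/6=35.33) > B (141/9=15.67) > D (162/13=12.46) > A (205/34=6.03) > G (89/28=3.18) > C (24/14=1.71) > E (26/33=0.79)
Fill: take F (6 @ 212) → take B (9 @ 141) → take D (13 @ 162) → take 21/34 of A → 126.62; 49/49 used.
3 item(s) taken whole; one partial (take 21/34 of A).

3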